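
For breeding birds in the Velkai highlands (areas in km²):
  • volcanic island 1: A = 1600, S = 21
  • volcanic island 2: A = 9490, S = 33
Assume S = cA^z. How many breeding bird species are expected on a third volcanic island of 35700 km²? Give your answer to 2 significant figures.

46

z = ln(33/21) / ln(9490/1600) = 0.4520 / 1.7802 = 0.2539
c = 21 / 1600^0.2539 = 21 / 6.509 = 3.226
S₃ = 3.226 × 35700^0.2539 = 3.226 × 14.32 ≈ 46.2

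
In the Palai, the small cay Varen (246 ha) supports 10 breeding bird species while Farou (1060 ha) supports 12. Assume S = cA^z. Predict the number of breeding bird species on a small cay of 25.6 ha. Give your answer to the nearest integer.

z = ln(12/10) / ln(1060/246) = 0.1823 / 1.4607 = 0.1248
c = 10 / 246^0.1248 = 10 / 1.988 = 5.03
S₃ = 5.03 × 25.6^0.1248 = 5.03 × 1.499 ≈ 7.539

8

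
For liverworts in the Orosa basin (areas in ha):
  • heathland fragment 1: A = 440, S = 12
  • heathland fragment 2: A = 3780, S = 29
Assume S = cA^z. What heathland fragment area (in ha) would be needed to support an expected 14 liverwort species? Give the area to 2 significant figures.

z = ln(29/12) / ln(3780/440) = 0.8824 / 2.1507 = 0.4103
c = 12 / 440^0.4103 = 12 / 12.15 = 0.9877
A = (14/0.9877)^(1/0.4103) ⇒ ln A = ln(14.17)/0.4103 = 6.4625
A = e^6.4625 ≈ 640.7 ha

640 ha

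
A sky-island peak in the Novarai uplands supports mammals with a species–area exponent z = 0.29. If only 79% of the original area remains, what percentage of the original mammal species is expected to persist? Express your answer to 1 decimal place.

S_new/S_old = (A_new/A_old)^z = 0.79^0.29
= exp(0.29 × ln 0.79) = exp(0.29 × -0.2357) = exp(-0.0684) ≈ 0.9339

93.4%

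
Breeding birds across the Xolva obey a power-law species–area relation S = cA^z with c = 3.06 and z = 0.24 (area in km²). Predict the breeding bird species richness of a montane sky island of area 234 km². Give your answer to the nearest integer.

S = 3.06 × 234^0.24 = 3.06 × 3.703 ≈ 11.33

11 species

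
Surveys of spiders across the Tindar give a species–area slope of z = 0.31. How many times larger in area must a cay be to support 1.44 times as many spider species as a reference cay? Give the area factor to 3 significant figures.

3.24

(A₂/A₁)^0.31 = 1.44, so A₂/A₁ = 1.44^(1/0.31) = 1.44^3.226
ln(A₂/A₁) = ln 1.44 / 0.31 = 0.3646 / 0.31 = 1.1763
A₂/A₁ = e^1.1763 ≈ 3.242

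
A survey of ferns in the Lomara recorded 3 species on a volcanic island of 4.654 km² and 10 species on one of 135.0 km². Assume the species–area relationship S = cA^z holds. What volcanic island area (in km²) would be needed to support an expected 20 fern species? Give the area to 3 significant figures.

z = ln(10/3) / ln(135/4.654) = 1.2040 / 3.3675 = 0.3575
c = 3 / 4.654^0.3575 = 3 / 1.733 = 1.731
A = (20/1.731)^(1/0.3575) ⇒ ln A = ln(11.55)/0.3575 = 6.8440
A = e^6.8440 ≈ 938.3 km²

938 km²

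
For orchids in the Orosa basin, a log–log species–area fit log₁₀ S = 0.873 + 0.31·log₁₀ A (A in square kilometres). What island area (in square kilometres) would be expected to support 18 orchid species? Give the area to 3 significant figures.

17.1 square kilometres

18 = 7.464 × A^0.31  ⇒  A^0.31 = 18/7.464 = 2.411
ln A = ln(2.411) / 0.31 = 0.8802 / 0.31 = 2.8394
A = e^2.8394 ≈ 17.11 square kilometres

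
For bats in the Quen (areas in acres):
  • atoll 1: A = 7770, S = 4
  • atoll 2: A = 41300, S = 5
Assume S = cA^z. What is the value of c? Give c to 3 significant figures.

z = ln(S₂/S₁) / ln(A₂/A₁) = ln(5/4) / ln(41300/7770) = 0.2231 / 1.6706 = 0.1336
c = S₁ / A₁^z = 4 / 7770^0.1336 = 4 / 3.309 = 1.209

1.21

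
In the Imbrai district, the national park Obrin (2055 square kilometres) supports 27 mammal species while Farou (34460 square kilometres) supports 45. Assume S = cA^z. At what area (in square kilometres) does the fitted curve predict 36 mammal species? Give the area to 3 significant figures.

10100 square kilometres

z = ln(45/27) / ln(34460/2055) = 0.5108 / 2.8195 = 0.1812
c = 27 / 2055^0.1812 = 27 / 3.983 = 6.779
A = (36/6.779)^(1/0.1812) ⇒ ln A = ln(5.311)/0.1812 = 9.2159
A = e^9.2159 ≈ 10056 square kilometres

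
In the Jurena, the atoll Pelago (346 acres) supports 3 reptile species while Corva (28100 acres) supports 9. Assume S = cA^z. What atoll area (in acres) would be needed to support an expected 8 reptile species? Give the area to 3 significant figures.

17500 acres

z = ln(9/3) / ln(28100/346) = 1.0986 / 4.3971 = 0.2499
c = 3 / 346^0.2499 = 3 / 4.309 = 0.6962
A = (8/0.6962)^(1/0.2499) ⇒ ln A = ln(11.49)/0.2499 = 9.7721
A = e^9.7721 ≈ 17538 acres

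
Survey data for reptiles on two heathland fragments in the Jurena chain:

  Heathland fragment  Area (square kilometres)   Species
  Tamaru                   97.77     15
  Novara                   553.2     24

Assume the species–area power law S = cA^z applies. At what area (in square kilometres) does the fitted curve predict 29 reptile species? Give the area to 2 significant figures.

1100 square kilometres

z = ln(24/15) / ln(553.2/97.77) = 0.4700 / 1.7331 = 0.2712
c = 15 / 97.77^0.2712 = 15 / 3.465 = 4.329
A = (29/4.329)^(1/0.2712) ⇒ ln A = ln(6.699)/0.2712 = 7.0135
A = e^7.0135 ≈ 1112 square kilometres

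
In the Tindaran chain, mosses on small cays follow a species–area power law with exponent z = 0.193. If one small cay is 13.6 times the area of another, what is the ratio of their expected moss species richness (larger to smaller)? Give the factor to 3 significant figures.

1.65

S₂/S₁ = (A₂/A₁)^z = 13.6^0.193
ln(S₂/S₁) = 0.193 × ln 13.6 = 0.193 × 2.6101 = 0.5037
S₂/S₁ = e^0.5037 ≈ 1.655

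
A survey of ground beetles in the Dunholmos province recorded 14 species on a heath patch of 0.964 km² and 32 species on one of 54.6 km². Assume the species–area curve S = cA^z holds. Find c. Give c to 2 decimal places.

z = ln(S₂/S₁) / ln(A₂/A₁) = ln(32/14) / ln(54.6/0.964) = 0.8267 / 4.0367 = 0.2048
c = S₁ / A₁^z = 14 / 0.964^0.2048 = 14 / 0.9925 = 14.11

14.11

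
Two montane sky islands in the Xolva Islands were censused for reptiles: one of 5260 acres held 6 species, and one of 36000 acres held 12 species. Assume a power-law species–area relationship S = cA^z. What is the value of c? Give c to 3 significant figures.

z = ln(S₂/S₁) / ln(A₂/A₁) = ln(12/6) / ln(36000/5260) = 0.6931 / 1.9234 = 0.3604
c = S₁ / A₁^z = 6 / 5260^0.3604 = 6 / 21.93 = 0.2736

0.274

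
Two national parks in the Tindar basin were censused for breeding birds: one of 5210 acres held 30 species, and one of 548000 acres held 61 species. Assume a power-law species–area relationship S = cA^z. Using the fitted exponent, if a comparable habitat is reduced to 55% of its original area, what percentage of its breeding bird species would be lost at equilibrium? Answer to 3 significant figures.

z = ln(61/30) / ln(548000/5210) = 0.7097 / 4.6557 = 0.1524
S_new/S_old = (A_new/A_old)^z = 0.55^0.1524 = exp(0.1524 × -0.5978) = 0.9129
Fraction lost = 1 − 0.9129 = 0.0871

8.71%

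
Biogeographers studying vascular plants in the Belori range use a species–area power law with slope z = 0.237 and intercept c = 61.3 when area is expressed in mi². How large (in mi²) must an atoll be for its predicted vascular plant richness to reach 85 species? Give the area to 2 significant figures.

85 = 61.3 × A^0.237  ⇒  A^0.237 = 85/61.3 = 1.387
ln A = ln(1.387) / 0.237 = 0.3269 / 0.237 = 1.3792
A = e^1.3792 ≈ 3.972 mi²

4.0 mi²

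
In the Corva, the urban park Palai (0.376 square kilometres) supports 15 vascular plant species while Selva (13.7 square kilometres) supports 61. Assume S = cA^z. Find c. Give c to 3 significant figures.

22.0

z = ln(S₂/S₁) / ln(A₂/A₁) = ln(61/15) / ln(13.7/0.376) = 1.4028 / 3.5956 = 0.3902
c = S₁ / A₁^z = 15 / 0.376^0.3902 = 15 / 0.6827 = 21.97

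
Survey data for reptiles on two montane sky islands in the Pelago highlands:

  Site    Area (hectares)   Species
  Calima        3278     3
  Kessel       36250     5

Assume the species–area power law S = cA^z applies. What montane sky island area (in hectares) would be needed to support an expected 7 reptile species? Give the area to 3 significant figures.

177000 hectares

z = ln(5/3) / ln(36250/3278) = 0.5108 / 2.4032 = 0.2126
c = 3 / 3278^0.2126 = 3 / 5.588 = 0.5368
A = (7/0.5368)^(1/0.2126) ⇒ ln A = ln(13.04)/0.2126 = 12.0811
A = e^12.0811 ≈ 176512 hectares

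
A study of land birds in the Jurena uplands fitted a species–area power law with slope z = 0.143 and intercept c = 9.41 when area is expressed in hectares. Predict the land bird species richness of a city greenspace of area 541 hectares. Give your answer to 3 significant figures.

23.1

S = 9.41 × 541^0.143
ln S = ln 9.41 + 0.143 × ln 541 = 2.2418 + 0.143 × 6.2934 = 3.1417
S = e^3.1417 ≈ 23.14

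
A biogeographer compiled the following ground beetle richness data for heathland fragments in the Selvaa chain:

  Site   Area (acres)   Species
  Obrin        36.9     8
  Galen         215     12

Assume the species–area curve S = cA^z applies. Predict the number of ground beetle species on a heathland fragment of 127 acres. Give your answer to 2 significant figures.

11

z = ln(12/8) / ln(215/36.9) = 0.4055 / 1.7624 = 0.2301
c = 8 / 36.9^0.2301 = 8 / 2.294 = 3.488
S₃ = 3.488 × 127^0.2301 = 3.488 × 3.048 ≈ 10.63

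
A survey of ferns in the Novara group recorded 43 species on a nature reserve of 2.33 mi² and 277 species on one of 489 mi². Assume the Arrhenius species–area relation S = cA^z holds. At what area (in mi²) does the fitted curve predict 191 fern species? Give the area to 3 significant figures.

168 mi²

z = ln(277/43) / ln(489/2.33) = 1.8628 / 5.3465 = 0.3484
c = 43 / 2.33^0.3484 = 43 / 1.343 = 32.02
A = (191/32.02)^(1/0.3484) ⇒ ln A = ln(5.964)/0.3484 = 5.1254
A = e^5.1254 ≈ 168.2 mi²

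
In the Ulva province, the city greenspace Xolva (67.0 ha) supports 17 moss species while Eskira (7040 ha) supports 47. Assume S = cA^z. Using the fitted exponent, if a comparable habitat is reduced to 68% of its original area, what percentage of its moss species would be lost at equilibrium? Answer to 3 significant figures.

z = ln(47/17) / ln(7040/67) = 1.0169 / 4.6547 = 0.2185
S_new/S_old = (A_new/A_old)^z = 0.68^0.2185 = exp(0.2185 × -0.3857) = 0.9192
Fraction lost = 1 − 0.9192 = 0.08081

8.08%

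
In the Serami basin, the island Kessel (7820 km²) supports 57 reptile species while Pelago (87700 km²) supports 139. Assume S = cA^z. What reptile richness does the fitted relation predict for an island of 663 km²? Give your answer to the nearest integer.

23

z = ln(139/57) / ln(87700/7820) = 0.8914 / 2.4172 = 0.3688
c = 57 / 7820^0.3688 = 57 / 27.27 = 2.09
S₃ = 2.09 × 663^0.3688 = 2.09 × 10.98 ≈ 22.94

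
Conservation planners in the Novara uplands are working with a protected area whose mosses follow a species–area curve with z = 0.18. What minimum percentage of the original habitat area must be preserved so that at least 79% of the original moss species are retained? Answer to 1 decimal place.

Need (A_new/A_old)^0.18 = 0.79, so A_new/A_old = 0.79^(1/0.18) = 0.79^5.556
ln(A_new/A_old) = ln 0.79 / 0.18 = -0.2357 / 0.18 = -1.3096
A_new/A_old = e^-1.3096 ≈ 0.2699

27.0%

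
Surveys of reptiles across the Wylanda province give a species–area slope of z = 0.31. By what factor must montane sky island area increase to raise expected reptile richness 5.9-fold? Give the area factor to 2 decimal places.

306.63

(A₂/A₁)^0.31 = 5.9, so A₂/A₁ = 5.9^(1/0.31) = 5.9^3.226
ln(A₂/A₁) = ln 5.9 / 0.31 = 1.7750 / 0.31 = 5.7257
A₂/A₁ = e^5.7257 ≈ 306.6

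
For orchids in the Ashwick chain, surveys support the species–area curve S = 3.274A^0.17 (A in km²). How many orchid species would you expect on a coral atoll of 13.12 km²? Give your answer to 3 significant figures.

5.07

S = 3.274 × 13.12^0.17
ln S = ln 3.274 + 0.17 × ln 13.12 = 1.1860 + 0.17 × 2.5741 = 1.6236
S = e^1.6236 ≈ 5.071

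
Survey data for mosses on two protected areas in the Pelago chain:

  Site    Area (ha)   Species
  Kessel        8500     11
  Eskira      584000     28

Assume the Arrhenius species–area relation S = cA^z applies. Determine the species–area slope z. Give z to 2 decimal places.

Taking logs: ln S = ln c + z ln A, so z = (ln S₂ − ln S₁)/(ln A₂ − ln A₁).
z = ln(28/11) / ln(584000/8500) = ln(2.545) / ln(68.71) = 0.9343 / 4.2298 = 0.2209

0.22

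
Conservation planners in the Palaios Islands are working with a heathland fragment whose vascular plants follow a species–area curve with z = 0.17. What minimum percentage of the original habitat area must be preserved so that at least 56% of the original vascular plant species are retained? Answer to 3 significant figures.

3.30%

Need (A_new/A_old)^0.17 = 0.56, so A_new/A_old = 0.56^(1/0.17) = 0.56^5.882
ln(A_new/A_old) = ln 0.56 / 0.17 = -0.5798 / 0.17 = -3.4107
A_new/A_old = e^-3.4107 ≈ 0.03302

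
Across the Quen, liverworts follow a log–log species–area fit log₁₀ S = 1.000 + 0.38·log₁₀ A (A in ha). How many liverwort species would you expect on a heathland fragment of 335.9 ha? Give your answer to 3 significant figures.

S = 10 × 335.9^0.38
ln S = ln 10 + 0.38 × ln 335.9 = 2.3026 + 0.38 × 5.8168 = 4.5130
S = e^4.5130 ≈ 91.19

91.2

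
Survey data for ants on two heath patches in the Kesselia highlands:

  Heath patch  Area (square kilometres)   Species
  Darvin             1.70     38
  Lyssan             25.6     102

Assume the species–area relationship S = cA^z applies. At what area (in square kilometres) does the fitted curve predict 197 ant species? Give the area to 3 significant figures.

156 square kilometres

z = ln(102/38) / ln(25.6/1.7) = 0.9874 / 2.7120 = 0.3641
c = 38 / 1.7^0.3641 = 38 / 1.213 = 31.32
A = (197/31.32)^(1/0.3641) ⇒ ln A = ln(6.289)/0.3641 = 5.0505
A = e^5.0505 ≈ 156.1 square kilometres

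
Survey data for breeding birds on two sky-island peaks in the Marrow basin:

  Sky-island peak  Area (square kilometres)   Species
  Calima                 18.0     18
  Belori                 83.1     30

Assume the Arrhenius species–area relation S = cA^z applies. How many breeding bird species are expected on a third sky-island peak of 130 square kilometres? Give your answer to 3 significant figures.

z = ln(30/18) / ln(83.1/18) = 0.5108 / 1.5297 = 0.3339
c = 18 / 18^0.3339 = 18 / 2.625 = 6.856
S₃ = 6.856 × 130^0.3339 = 6.856 × 5.081 ≈ 34.84

34.8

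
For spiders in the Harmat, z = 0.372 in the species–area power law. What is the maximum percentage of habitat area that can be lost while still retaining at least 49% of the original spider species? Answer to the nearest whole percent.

85%

Need (A_new/A_old)^0.372 = 0.49, so A_new/A_old = 0.49^(1/0.372) = 0.49^2.688
ln(A_new/A_old) = ln 0.49 / 0.372 = -0.7133 / 0.372 = -1.9176
A_new/A_old = e^-1.9176 ≈ 0.147
Fraction that can be lost = 1 − 0.147 = 0.853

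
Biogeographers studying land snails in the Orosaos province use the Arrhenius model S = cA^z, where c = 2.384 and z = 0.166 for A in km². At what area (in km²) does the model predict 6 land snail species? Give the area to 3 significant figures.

260 km²

6 = 2.384 × A^0.166  ⇒  A^0.166 = 6/2.384 = 2.517
ln A = ln(2.517) / 0.166 = 0.9230 / 0.166 = 5.5601
A = e^5.5601 ≈ 259.9 km²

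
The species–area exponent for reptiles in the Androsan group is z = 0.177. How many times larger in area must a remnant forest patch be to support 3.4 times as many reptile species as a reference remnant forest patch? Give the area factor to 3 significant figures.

1010

(A₂/A₁)^0.177 = 3.4, so A₂/A₁ = 3.4^(1/0.177) = 3.4^5.65
ln(A₂/A₁) = ln 3.4 / 0.177 = 1.2238 / 0.177 = 6.9140
A₂/A₁ = e^6.9140 ≈ 1006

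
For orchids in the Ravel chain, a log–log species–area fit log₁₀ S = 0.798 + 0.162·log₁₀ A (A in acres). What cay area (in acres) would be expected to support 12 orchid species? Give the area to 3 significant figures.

54.4 acres

12 = 6.281 × A^0.162  ⇒  A^0.162 = 12/6.281 = 1.911
ln A = ln(1.911) / 0.162 = 0.6474 / 0.162 = 3.9966
A = e^3.9966 ≈ 54.41 acres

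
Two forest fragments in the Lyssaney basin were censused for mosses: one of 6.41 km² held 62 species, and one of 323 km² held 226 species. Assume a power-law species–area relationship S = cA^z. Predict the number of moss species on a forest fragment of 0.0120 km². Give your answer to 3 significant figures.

z = ln(226/62) / ln(323/6.41) = 1.2934 / 3.9198 = 0.3300
c = 62 / 6.41^0.3300 = 62 / 1.846 = 33.59
S₃ = 33.59 × 0.012^0.3300 = 33.59 × 0.2324 ≈ 7.805

7.80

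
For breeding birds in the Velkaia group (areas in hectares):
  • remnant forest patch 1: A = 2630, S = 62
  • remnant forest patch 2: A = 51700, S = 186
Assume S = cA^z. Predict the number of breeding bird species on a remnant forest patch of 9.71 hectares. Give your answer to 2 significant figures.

z = ln(186/62) / ln(51700/2630) = 1.0986 / 2.9785 = 0.3689
c = 62 / 2630^0.3689 = 62 / 18.26 = 3.396
S₃ = 3.396 × 9.71^0.3689 = 3.396 × 2.313 ≈ 7.854

7.9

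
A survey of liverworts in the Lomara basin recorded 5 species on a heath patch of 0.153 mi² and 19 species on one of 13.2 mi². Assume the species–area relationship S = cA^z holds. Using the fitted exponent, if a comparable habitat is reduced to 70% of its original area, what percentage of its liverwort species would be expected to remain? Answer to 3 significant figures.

89.9%

z = ln(19/5) / ln(13.2/0.153) = 1.3350 / 4.4575 = 0.2995
S_new/S_old = (A_new/A_old)^z = 0.7^0.2995 = exp(0.2995 × -0.3567) = 0.8987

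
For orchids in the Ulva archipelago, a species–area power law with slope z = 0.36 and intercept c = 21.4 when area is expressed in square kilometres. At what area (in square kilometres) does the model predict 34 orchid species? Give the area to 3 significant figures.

34 = 21.4 × A^0.36  ⇒  A^0.36 = 34/21.4 = 1.589
ln A = ln(1.589) / 0.36 = 0.4630 / 0.36 = 1.2860
A = e^1.2860 ≈ 3.618 square kilometres

3.62 square kilometres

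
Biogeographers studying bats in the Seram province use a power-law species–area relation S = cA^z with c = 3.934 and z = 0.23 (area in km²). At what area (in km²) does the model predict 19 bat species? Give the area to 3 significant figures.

19 = 3.934 × A^0.23  ⇒  A^0.23 = 19/3.934 = 4.83
ln A = ln(4.83) / 0.23 = 1.5748 / 0.23 = 6.8469
A = e^6.8469 ≈ 940.9 km²

941 km²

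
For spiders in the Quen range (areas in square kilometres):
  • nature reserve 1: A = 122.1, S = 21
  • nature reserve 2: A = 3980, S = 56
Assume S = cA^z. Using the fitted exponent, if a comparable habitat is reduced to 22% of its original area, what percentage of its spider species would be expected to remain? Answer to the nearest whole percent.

z = ln(56/21) / ln(3980/122.1) = 0.9808 / 3.4842 = 0.2815
S_new/S_old = (A_new/A_old)^z = 0.22^0.2815 = exp(0.2815 × -1.5141) = 0.653

65%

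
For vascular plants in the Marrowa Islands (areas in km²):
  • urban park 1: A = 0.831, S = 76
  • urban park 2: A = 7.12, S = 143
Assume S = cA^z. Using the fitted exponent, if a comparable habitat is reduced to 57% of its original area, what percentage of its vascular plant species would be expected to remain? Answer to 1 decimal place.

84.8%

z = ln(143/76) / ln(7.12/0.831) = 0.6321 / 2.1480 = 0.2943
S_new/S_old = (A_new/A_old)^z = 0.57^0.2943 = exp(0.2943 × -0.5621) = 0.8475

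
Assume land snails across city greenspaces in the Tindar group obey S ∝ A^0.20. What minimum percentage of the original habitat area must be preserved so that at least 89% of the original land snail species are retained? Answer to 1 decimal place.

Need (A_new/A_old)^0.2 = 0.89, so A_new/A_old = 0.89^(1/0.2) = 0.89^5
ln(A_new/A_old) = ln 0.89 / 0.2 = -0.1165 / 0.2 = -0.5827
A_new/A_old = e^-0.5827 ≈ 0.5584

55.8%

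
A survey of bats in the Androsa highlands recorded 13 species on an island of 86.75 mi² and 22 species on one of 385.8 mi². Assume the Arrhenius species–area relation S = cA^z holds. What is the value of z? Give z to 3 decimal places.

0.353

Taking logs: ln S = ln c + z ln A, so z = (ln S₂ − ln S₁)/(ln A₂ − ln A₁).
z = ln(22/13) / ln(385.8/86.75) = ln(1.692) / ln(4.447) = 0.5261 / 1.4923 = 0.3525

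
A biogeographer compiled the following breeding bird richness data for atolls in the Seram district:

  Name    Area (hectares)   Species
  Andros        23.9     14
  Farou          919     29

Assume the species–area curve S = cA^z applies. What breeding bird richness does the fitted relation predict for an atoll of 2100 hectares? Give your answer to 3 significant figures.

z = ln(29/14) / ln(919/23.9) = 0.7282 / 3.6494 = 0.1995
c = 14 / 23.9^0.1995 = 14 / 1.884 = 7.431
S₃ = 7.431 × 2100^0.1995 = 7.431 × 4.602 ≈ 34.2

34.2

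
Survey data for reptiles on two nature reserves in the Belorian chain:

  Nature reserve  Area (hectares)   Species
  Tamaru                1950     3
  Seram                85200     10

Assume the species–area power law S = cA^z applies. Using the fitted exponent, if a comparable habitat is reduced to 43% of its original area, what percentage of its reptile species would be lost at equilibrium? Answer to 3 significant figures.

z = ln(10/3) / ln(85200/1950) = 1.2040 / 3.7772 = 0.3187
S_new/S_old = (A_new/A_old)^z = 0.43^0.3187 = exp(0.3187 × -0.8440) = 0.7641
Fraction lost = 1 − 0.7641 = 0.2359

23.6%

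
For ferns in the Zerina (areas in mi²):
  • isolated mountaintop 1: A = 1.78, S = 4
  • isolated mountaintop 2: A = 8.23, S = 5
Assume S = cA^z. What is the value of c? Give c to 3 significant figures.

z = ln(S₂/S₁) / ln(A₂/A₁) = ln(5/4) / ln(8.23/1.78) = 0.2231 / 1.5312 = 0.1457
c = S₁ / A₁^z = 4 / 1.78^0.1457 = 4 / 1.088 = 3.678

3.68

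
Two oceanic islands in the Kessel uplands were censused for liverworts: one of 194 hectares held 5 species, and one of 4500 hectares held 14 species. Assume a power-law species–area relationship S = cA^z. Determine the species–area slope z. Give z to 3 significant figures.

Taking logs: ln S = ln c + z ln A, so z = (ln S₂ − ln S₁)/(ln A₂ − ln A₁).
z = ln(14/5) / ln(4500/194) = ln(2.8) / ln(23.2) = 1.0296 / 3.1440 = 0.3275

0.327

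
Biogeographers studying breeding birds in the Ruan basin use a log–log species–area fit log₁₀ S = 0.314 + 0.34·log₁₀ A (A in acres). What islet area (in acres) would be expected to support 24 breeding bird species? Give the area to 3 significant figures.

24 = 2.061 × A^0.34  ⇒  A^0.34 = 24/2.061 = 11.65
ln A = ln(11.65) / 0.34 = 2.4550 / 0.34 = 7.2207
A = e^7.2207 ≈ 1367 acres

1370 acres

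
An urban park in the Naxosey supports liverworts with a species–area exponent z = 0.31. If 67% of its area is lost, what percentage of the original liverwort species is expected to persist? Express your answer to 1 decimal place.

S_new/S_old = (A_new/A_old)^z = 0.33^0.31
= exp(0.31 × ln 0.33) = exp(0.31 × -1.1087) = exp(-0.3437) ≈ 0.7092

70.9%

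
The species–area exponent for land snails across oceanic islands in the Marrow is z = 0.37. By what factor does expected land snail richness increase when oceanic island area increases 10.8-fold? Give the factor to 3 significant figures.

S₂/S₁ = (A₂/A₁)^z = 10.8^0.37
ln(S₂/S₁) = 0.37 × ln 10.8 = 0.37 × 2.3795 = 0.8804
S₂/S₁ = e^0.8804 ≈ 2.412

2.41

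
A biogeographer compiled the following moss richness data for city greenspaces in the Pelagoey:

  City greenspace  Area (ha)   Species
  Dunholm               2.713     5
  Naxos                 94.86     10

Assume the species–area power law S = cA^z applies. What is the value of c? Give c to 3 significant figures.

4.12

z = ln(S₂/S₁) / ln(A₂/A₁) = ln(10/5) / ln(94.86/2.713) = 0.6931 / 3.5543 = 0.1950
c = S₁ / A₁^z = 5 / 2.713^0.1950 = 5 / 1.215 = 4.116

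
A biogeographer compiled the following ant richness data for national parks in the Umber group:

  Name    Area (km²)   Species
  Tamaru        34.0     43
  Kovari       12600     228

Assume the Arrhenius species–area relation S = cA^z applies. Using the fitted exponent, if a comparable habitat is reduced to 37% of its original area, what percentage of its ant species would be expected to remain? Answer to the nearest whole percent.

76%

z = ln(228/43) / ln(12600/34) = 1.6681 / 5.9151 = 0.2820
S_new/S_old = (A_new/A_old)^z = 0.37^0.2820 = exp(0.2820 × -0.9943) = 0.7555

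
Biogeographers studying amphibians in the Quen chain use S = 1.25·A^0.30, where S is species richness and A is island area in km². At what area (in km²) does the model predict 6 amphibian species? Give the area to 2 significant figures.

190 km²

6 = 1.25 × A^0.3  ⇒  A^0.3 = 6/1.25 = 4.8
ln A = ln(4.8) / 0.3 = 1.5686 / 0.3 = 5.2287
A = e^5.2287 ≈ 186.6 km²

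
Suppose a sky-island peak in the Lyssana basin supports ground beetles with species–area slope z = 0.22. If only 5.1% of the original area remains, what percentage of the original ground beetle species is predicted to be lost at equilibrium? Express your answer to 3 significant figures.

S_new/S_old = (A_new/A_old)^z = 0.051^0.22
= exp(0.22 × ln 0.051) = exp(0.22 × -2.9759) = exp(-0.6547) ≈ 0.5196
Fraction lost = 1 − 0.5196 = 0.4804

48.0%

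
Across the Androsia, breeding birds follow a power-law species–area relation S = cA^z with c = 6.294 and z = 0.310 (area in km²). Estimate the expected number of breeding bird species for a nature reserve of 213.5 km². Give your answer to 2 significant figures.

33

S = 6.294 × 213.5^0.31
ln S = ln 6.294 + 0.31 × ln 213.5 = 1.8396 + 0.31 × 5.3636 = 3.5023
S = e^3.5023 ≈ 33.19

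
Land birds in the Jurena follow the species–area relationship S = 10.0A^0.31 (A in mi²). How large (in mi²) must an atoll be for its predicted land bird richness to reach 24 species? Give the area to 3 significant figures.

24 = 10 × A^0.31  ⇒  A^0.31 = 24/10 = 2.4
ln A = ln(2.4) / 0.31 = 0.8755 / 0.31 = 2.8241
A = e^2.8241 ≈ 16.85 mi²

16.8 mi²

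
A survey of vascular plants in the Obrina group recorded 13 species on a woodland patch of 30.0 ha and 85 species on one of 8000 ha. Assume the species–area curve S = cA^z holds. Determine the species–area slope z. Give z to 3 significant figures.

Taking logs: ln S = ln c + z ln A, so z = (ln S₂ − ln S₁)/(ln A₂ − ln A₁).
z = ln(85/13) / ln(8000/30) = ln(6.538) / ln(266.7) = 1.8777 / 5.5860 = 0.3361

0.336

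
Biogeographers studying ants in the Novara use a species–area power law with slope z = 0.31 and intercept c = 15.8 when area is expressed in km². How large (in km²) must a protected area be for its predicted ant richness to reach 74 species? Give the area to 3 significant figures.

146 km²

74 = 15.8 × A^0.31  ⇒  A^0.31 = 74/15.8 = 4.684
ln A = ln(4.684) / 0.31 = 1.5441 / 0.31 = 4.9808
A = e^4.9808 ≈ 145.6 km²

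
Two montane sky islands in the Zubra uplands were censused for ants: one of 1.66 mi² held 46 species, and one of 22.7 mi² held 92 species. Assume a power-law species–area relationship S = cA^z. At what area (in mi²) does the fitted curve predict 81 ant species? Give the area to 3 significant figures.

14.0 mi²

z = ln(92/46) / ln(22.7/1.66) = 0.6931 / 2.6155 = 0.2650
c = 46 / 1.66^0.2650 = 46 / 1.144 = 40.22
A = (81/40.22)^(1/0.2650) ⇒ ln A = ln(2.014)/0.2650 = 2.6419
A = e^2.6419 ≈ 14.04 mi²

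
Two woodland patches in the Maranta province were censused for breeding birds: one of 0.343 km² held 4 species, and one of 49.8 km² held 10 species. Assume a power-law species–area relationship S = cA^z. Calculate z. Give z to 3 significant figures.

0.184

Taking logs: ln S = ln c + z ln A, so z = (ln S₂ − ln S₁)/(ln A₂ − ln A₁).
z = ln(10/4) / ln(49.8/0.343) = ln(2.5) / ln(145.2) = 0.9163 / 4.9780 = 0.1841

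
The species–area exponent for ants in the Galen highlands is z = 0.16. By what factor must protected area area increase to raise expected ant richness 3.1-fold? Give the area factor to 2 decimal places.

(A₂/A₁)^0.16 = 3.1, so A₂/A₁ = 3.1^(1/0.16) = 3.1^6.25
ln(A₂/A₁) = ln 3.1 / 0.16 = 1.1314 / 0.16 = 7.0713
A₂/A₁ = e^7.0713 ≈ 1178

1177.63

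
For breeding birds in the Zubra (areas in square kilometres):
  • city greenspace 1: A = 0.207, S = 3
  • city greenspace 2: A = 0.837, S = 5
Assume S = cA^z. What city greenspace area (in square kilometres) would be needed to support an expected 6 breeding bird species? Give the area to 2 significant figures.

z = ln(5/3) / ln(0.837/0.207) = 0.5108 / 1.3971 = 0.3656
c = 3 / 0.207^0.3656 = 3 / 0.5622 = 5.336
A = (6/5.336)^(1/0.3656) ⇒ ln A = ln(1.124)/0.3656 = 0.3207
A = e^0.3207 ≈ 1.378 square kilometres

1.4 square kilometres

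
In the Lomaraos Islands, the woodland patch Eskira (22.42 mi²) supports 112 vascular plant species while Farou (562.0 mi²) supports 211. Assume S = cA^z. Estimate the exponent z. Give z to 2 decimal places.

Taking logs: ln S = ln c + z ln A, so z = (ln S₂ − ln S₁)/(ln A₂ − ln A₁).
z = ln(211/112) / ln(562/22.42) = ln(1.884) / ln(25.07) = 0.6334 / 3.2215 = 0.1966

0.20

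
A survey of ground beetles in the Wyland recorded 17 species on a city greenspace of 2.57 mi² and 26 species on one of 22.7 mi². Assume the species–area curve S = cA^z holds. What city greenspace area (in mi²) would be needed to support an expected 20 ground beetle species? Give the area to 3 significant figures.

z = ln(26/17) / ln(22.7/2.57) = 0.4249 / 2.1785 = 0.1950
c = 17 / 2.57^0.1950 = 17 / 1.202 = 14.14
A = (20/14.14)^(1/0.1950) ⇒ ln A = ln(1.414)/0.1950 = 1.7772
A = e^1.7772 ≈ 5.913 mi²

5.91 mi²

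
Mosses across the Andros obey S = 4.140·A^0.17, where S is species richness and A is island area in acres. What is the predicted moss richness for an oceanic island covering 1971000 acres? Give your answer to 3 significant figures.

48.7

S = 4.14 × 1971000^0.17
ln S = ln 4.14 + 0.17 × ln 1971000 = 1.4207 + 0.17 × 14.4941 = 3.8847
S = e^3.8847 ≈ 48.65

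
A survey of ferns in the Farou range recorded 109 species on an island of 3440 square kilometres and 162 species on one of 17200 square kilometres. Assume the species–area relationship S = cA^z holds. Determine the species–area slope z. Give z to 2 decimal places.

Taking logs: ln S = ln c + z ln A, so z = (ln S₂ − ln S₁)/(ln A₂ − ln A₁).
z = ln(162/109) / ln(17200/3440) = ln(1.486) / ln(5) = 0.3962 / 1.6094 = 0.2462

0.25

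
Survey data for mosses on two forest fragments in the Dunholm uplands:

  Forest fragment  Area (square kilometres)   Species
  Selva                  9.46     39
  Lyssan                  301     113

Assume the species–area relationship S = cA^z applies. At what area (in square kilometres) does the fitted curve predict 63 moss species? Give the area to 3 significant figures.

45.0 square kilometres

z = ln(113/39) / ln(301/9.46) = 1.0638 / 3.4600 = 0.3075
c = 39 / 9.46^0.3075 = 39 / 1.995 = 19.54
A = (63/19.54)^(1/0.3075) ⇒ ln A = ln(3.223)/0.3075 = 3.8069
A = e^3.8069 ≈ 45.01 square kilometres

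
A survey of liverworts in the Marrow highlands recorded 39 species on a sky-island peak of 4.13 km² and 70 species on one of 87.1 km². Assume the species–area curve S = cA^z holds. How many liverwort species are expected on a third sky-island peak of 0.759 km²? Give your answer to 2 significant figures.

z = ln(70/39) / ln(87.1/4.13) = 0.5849 / 3.0488 = 0.1919
c = 39 / 4.13^0.1919 = 39 / 1.313 = 29.71
S₃ = 29.71 × 0.759^0.1919 = 29.71 × 0.9485 ≈ 28.18

28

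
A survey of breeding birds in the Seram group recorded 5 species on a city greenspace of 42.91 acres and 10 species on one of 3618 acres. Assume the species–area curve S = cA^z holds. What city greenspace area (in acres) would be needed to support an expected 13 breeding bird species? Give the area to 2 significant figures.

19000 acres

z = ln(10/5) / ln(3618/42.91) = 0.6931 / 4.4346 = 0.1563
c = 5 / 42.91^0.1563 = 5 / 1.8 = 2.778
A = (13/2.778)^(1/0.1563) ⇒ ln A = ln(4.679)/0.1563 = 9.8722
A = e^9.8722 ≈ 19384 acres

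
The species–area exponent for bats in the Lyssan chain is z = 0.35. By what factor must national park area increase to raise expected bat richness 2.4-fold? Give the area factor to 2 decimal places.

12.20

(A₂/A₁)^0.35 = 2.4, so A₂/A₁ = 2.4^(1/0.35) = 2.4^2.857
ln(A₂/A₁) = ln 2.4 / 0.35 = 0.8755 / 0.35 = 2.5013
A₂/A₁ = e^2.5013 ≈ 12.2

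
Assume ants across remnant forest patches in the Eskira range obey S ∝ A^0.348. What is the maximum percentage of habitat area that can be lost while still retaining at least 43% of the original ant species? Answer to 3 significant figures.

91.2%

Need (A_new/A_old)^0.348 = 0.43, so A_new/A_old = 0.43^(1/0.348) = 0.43^2.874
ln(A_new/A_old) = ln 0.43 / 0.348 = -0.8440 / 0.348 = -2.4252
A_new/A_old = e^-2.4252 ≈ 0.08846
Fraction that can be lost = 1 − 0.08846 = 0.9115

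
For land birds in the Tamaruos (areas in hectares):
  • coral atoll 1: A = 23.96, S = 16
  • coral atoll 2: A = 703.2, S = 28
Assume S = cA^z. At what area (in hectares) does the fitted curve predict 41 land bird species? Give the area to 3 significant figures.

z = ln(28/16) / ln(703.2/23.96) = 0.5596 / 3.3793 = 0.1656
c = 16 / 23.96^0.1656 = 16 / 1.692 = 9.455
A = (41/9.455)^(1/0.1656) ⇒ ln A = ln(4.336)/0.1656 = 8.8585
A = e^8.8585 ≈ 7034 hectares

7030 hectares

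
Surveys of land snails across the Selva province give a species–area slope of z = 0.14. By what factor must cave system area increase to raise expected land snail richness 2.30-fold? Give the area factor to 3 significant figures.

384

(A₂/A₁)^0.14 = 2.3, so A₂/A₁ = 2.3^(1/0.14) = 2.3^7.143
ln(A₂/A₁) = ln 2.3 / 0.14 = 0.8329 / 0.14 = 5.9494
A₂/A₁ = e^5.9494 ≈ 383.5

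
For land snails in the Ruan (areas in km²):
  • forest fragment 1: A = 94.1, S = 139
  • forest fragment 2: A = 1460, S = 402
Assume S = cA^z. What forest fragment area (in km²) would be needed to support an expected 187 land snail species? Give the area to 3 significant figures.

202 km²

z = ln(402/139) / ln(1460/94.1) = 1.0620 / 2.7418 = 0.3873
c = 139 / 94.1^0.3873 = 139 / 5.813 = 23.91
A = (187/23.91)^(1/0.3873) ⇒ ln A = ln(7.821)/0.3873 = 5.3102
A = e^5.3102 ≈ 202.4 km²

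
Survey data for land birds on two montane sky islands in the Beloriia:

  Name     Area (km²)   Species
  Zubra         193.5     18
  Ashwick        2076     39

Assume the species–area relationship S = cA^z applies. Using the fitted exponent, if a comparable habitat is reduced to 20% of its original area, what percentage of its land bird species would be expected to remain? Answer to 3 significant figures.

z = ln(39/18) / ln(2076/193.5) = 0.7732 / 2.3729 = 0.3258
S_new/S_old = (A_new/A_old)^z = 0.2^0.3258 = exp(0.3258 × -1.6094) = 0.5919

59.2%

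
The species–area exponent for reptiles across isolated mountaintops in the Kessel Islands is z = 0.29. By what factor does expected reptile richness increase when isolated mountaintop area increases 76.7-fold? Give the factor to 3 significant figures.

3.52

S₂/S₁ = (A₂/A₁)^z = 76.7^0.29
ln(S₂/S₁) = 0.29 × ln 76.7 = 0.29 × 4.3399 = 1.2586
S₂/S₁ = e^1.2586 ≈ 3.52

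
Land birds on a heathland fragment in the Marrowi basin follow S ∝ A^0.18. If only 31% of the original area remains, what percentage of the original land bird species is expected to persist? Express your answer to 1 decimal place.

81.0%

S_new/S_old = (A_new/A_old)^z = 0.31^0.18
= exp(0.18 × ln 0.31) = exp(0.18 × -1.1712) = exp(-0.2108) ≈ 0.8099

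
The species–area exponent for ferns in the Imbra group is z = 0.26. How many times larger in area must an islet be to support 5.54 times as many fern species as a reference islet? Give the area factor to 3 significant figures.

724

(A₂/A₁)^0.26 = 5.54, so A₂/A₁ = 5.54^(1/0.26) = 5.54^3.846
ln(A₂/A₁) = ln 5.54 / 0.26 = 1.7120 / 0.26 = 6.5846
A₂/A₁ = e^6.5846 ≈ 723.9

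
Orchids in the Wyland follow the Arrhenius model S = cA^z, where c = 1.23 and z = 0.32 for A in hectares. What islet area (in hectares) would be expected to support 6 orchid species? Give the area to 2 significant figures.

140 hectares

6 = 1.23 × A^0.32  ⇒  A^0.32 = 6/1.23 = 4.878
ln A = ln(4.878) / 0.32 = 1.5847 / 0.32 = 4.9523
A = e^4.9523 ≈ 141.5 hectares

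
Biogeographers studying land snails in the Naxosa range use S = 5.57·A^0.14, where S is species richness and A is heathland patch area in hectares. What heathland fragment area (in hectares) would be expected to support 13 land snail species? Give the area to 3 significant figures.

426 hectares

13 = 5.57 × A^0.14  ⇒  A^0.14 = 13/5.57 = 2.334
ln A = ln(2.334) / 0.14 = 0.8476 / 0.14 = 6.0540
A = e^6.0540 ≈ 425.8 hectares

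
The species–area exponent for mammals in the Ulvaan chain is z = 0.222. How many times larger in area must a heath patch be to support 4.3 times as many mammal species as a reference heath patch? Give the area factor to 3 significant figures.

714

(A₂/A₁)^0.222 = 4.3, so A₂/A₁ = 4.3^(1/0.222) = 4.3^4.505
ln(A₂/A₁) = ln 4.3 / 0.222 = 1.4586 / 0.222 = 6.5703
A₂/A₁ = e^6.5703 ≈ 713.6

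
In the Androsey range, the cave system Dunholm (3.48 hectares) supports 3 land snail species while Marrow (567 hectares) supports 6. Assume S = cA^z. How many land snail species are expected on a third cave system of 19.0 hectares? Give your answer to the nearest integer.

4

z = ln(6/3) / ln(567/3.48) = 0.6931 / 5.0933 = 0.1361
c = 3 / 3.48^0.1361 = 3 / 1.185 = 2.532
S₃ = 2.532 × 19^0.1361 = 2.532 × 1.493 ≈ 3.78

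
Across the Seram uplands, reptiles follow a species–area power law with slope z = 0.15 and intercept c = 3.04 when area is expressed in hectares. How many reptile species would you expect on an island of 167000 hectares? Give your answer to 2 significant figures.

S = 3.04 × 167000^0.15 = 3.04 × 6.073 ≈ 18.46

18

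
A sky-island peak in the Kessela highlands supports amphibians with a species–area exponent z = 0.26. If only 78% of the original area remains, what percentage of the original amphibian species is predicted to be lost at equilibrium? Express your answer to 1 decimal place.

S_new/S_old = (A_new/A_old)^z = 0.78^0.26
= exp(0.26 × ln 0.78) = exp(0.26 × -0.2485) = exp(-0.0646) ≈ 0.9374
Fraction lost = 1 − 0.9374 = 0.06256

6.3%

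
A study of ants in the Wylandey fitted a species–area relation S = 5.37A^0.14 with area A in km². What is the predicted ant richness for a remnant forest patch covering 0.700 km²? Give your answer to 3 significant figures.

S = 5.37 × 0.7^0.14
ln S = ln 5.37 + 0.14 × ln 0.7 = 1.6808 + 0.14 × -0.3567 = 1.6309
S = e^1.6309 ≈ 5.108

5.11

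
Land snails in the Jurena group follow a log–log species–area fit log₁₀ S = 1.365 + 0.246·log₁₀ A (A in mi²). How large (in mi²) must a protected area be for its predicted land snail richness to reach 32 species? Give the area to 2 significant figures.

3.7 mi²

32 = 23.17 × A^0.246  ⇒  A^0.246 = 32/23.17 = 1.381
ln A = ln(1.381) / 0.246 = 0.3227 / 0.246 = 1.3118
A = e^1.3118 ≈ 3.713 mi²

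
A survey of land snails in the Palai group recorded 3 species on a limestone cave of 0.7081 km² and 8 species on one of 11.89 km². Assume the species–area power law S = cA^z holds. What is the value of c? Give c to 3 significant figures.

3.38

z = ln(S₂/S₁) / ln(A₂/A₁) = ln(8/3) / ln(11.89/0.7081) = 0.9808 / 2.8209 = 0.3477
c = S₁ / A₁^z = 3 / 0.7081^0.3477 = 3 / 0.8869 = 3.383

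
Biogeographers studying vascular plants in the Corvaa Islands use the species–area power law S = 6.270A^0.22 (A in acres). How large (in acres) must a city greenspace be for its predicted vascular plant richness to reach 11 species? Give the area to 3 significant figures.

11 = 6.27 × A^0.22  ⇒  A^0.22 = 11/6.27 = 1.754
ln A = ln(1.754) / 0.22 = 0.5621 / 0.22 = 2.5551
A = e^2.5551 ≈ 12.87 acres

12.9 acres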